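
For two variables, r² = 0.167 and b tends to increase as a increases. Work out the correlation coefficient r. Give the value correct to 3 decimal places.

0.409

|r| = √0.167 = 0.409
The association is positive, so r = 0.409.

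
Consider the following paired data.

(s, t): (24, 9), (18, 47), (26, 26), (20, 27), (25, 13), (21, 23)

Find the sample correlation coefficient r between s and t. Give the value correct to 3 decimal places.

n = 6, Σs = 134, Σt = 145, Σs² = 3042, Σt² = 4393, Σst = 3086
nΣst − ΣsΣt = 18516 − 19430 = -914
nΣs² − (Σs)² = 18252 − 17956 = 296; nΣt² − (Σt)² = 26358 − 21025 = 5333
r = -914 / √(296 × 5333) = -914 / 1256.4108 ≈ -0.727

-0.727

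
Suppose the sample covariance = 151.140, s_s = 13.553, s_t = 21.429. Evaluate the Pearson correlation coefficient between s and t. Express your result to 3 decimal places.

0.520

r = Cov(s,t) / (s_s · s_t) = 151.140 / (13.553 × 21.429)
  = 151.140 / 290.4272 ≈ 0.520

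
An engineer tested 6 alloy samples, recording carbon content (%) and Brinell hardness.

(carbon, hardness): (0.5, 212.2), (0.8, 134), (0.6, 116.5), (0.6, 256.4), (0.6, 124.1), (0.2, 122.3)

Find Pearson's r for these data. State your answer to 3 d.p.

n = 6, Σx = 3.3, Σy = 965.5, Σx² = 2.01, Σy² = 172656.15, Σxy = 535.96
nΣxy − ΣxΣy = 3215.76 − 3186.15 = 29.61
nΣx² − (Σx)² = 12.06 − 10.89 = 1.17; nΣy² − (Σy)² = 1035936.9 − 932190.25 = 103746.65
r = 29.61 / √(1.17 × 103746.65) = 29.61 / 348.4015 ≈ 0.085

0.085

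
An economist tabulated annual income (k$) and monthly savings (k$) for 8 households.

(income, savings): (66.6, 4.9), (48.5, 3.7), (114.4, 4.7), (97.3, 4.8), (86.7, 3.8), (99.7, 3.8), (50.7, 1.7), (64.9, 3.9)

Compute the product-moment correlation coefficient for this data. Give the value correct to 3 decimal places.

n = 8, Σx = 628.8, Σy = 31.3, Σx² = 53581.94, Σy² = 129.81, Σxy = 2558.13
nΣxy − ΣxΣy = 20465.04 − 19681.44 = 783.6
nΣx² − (Σx)² = 428655.52 − 395389.44 = 33266.08; nΣy² − (Σy)² = 1038.48 − 979.69 = 58.79
r = 783.6 / √(33266.08 × 58.79) = 783.6 / 1398.4680 ≈ 0.560

0.560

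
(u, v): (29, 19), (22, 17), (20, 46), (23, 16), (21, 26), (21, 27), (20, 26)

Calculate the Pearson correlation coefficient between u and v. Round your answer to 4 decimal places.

n = 7, Σu = 156, Σv = 177, Σu² = 3536, Σv² = 5103, Σuv = 3846
nΣuv − ΣuΣv = 26922 − 27612 = -690
nΣu² − (Σu)² = 24752 − 24336 = 416; nΣv² − (Σv)² = 35721 − 31329 = 4392
r = -690 / √(416 × 4392) = -690 / 1351.6923 ≈ -0.5105

-0.5105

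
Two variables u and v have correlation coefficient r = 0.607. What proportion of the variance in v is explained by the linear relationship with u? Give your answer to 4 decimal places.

r² = (0.607)² = 0.3684

0.3684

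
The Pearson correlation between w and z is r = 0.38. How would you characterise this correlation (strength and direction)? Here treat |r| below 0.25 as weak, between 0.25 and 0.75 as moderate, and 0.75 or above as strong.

moderate positive

r = 0.38 > 0 so the relationship is positive.
|r| = 0.38, which falls in the moderate range.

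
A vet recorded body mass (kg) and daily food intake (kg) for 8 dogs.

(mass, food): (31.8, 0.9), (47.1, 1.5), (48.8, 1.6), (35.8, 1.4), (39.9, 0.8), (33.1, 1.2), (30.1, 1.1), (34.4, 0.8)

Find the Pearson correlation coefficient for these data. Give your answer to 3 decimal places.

0.633

n = 8, Σx = 301, Σy = 9.3, Σx² = 11669.72, Σy² = 11.51, Σxy = 359.74
nΣxy − ΣxΣy = 2877.92 − 2799.3 = 78.62
nΣx² − (Σx)² = 93357.76 − 90601 = 2756.76; nΣy² − (Σy)² = 92.08 − 86.49 = 5.59
r = 78.62 / √(2756.76 × 5.59) = 78.62 / 124.1382 ≈ 0.633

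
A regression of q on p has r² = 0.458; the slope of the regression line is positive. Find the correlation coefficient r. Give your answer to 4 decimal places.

|r| = √0.458 = 0.6768
The association is positive, so r = 0.6768.

0.6768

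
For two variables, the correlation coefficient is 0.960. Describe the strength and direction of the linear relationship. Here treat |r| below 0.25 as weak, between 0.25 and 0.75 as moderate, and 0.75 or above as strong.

r = 0.960 > 0 so the relationship is positive.
|r| = 0.960, which falls in the strong range.

strong positive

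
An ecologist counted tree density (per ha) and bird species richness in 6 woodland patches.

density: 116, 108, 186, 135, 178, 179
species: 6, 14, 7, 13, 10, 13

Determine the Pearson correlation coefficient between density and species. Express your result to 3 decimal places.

n = 6, Σx = 902, Σy = 63, Σx² = 141666, Σy² = 719, Σxy = 9372
nΣxy − ΣxΣy = 56232 − 56826 = -594
nΣx² − (Σx)² = 849996 − 813604 = 36392; nΣy² − (Σy)² = 4314 − 3969 = 345
r = -594 / √(36392 × 345) = -594 / 3543.3374 ≈ -0.168

-0.168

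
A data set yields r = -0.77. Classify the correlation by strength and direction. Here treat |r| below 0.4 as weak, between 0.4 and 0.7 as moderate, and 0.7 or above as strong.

strong negative

r = -0.77 < 0 so the relationship is negative.
|r| = 0.77, which falls in the strong range.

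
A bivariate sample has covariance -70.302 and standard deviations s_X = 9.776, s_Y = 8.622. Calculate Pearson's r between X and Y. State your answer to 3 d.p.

r = Cov(X,Y) / (s_X · s_Y) = -70.302 / (9.776 × 8.622)
  = -70.302 / 84.2887 ≈ -0.834

-0.834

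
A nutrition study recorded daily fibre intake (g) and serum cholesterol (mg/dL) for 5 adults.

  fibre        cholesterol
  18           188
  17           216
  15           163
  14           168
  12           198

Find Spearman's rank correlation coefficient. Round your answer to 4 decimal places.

Rank fibre: 5, 4, 3, 2, 1
Rank cholesterol: 3, 5, 1, 2, 4
d = rank(fibre) − rank(cholesterol): 2, -1, 2, 0, -3; Σd² = 18
ρ = 1 − 6Σd² / [n(n²−1)] = 1 − 6×18 / (5×24) = 1 − 108/120 ≈ 0.1000

0.1000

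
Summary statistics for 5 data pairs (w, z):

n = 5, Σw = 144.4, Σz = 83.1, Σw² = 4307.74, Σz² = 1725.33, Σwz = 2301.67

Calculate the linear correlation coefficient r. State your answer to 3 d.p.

r = (nΣwz − ΣwΣz) / √[(nΣw² − (Σw)²)(nΣz² − (Σz)²)]
Numerator: 5×2301.67 − 144.4×83.1 = -491.29
Denominator: √[(21538.7 − 20851.36)(8626.65 − 6905.61)] = √[687.34 × 1721.04] = 1087.6303
r = -491.29 / 1087.6303 ≈ -0.452

-0.452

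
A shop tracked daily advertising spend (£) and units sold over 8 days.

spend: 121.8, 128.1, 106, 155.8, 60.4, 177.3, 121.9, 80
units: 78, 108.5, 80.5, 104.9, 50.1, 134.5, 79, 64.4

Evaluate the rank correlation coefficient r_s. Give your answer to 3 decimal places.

Rank spend: 4, 6, 3, 7, 1, 8, 5, 2
Rank units: 3, 7, 5, 6, 1, 8, 4, 2
d = rank(spend) − rank(units): 1, -1, -2, 1, 0, 0, 1, 0; Σd² = 8
ρ = 1 − 6Σd² / [n(n²−1)] = 1 − 6×8 / (8×63) = 1 − 48/504 ≈ 0.905

0.905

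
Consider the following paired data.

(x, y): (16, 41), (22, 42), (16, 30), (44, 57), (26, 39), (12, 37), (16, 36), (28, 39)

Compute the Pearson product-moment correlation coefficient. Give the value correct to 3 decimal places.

0.844

n = 8, Σx = 180, Σy = 321, Σx² = 4792, Σy² = 13301, Σxy = 7694
nΣxy − ΣxΣy = 61552 − 57780 = 3772
nΣx² − (Σx)² = 38336 − 32400 = 5936; nΣy² − (Σy)² = 106408 − 103041 = 3367
r = 3772 / √(5936 × 3367) = 3772 / 4470.6277 ≈ 0.844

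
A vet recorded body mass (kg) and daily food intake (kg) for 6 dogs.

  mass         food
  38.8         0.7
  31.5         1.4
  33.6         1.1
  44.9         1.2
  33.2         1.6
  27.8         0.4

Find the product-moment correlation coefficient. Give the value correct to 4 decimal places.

0.1900

n = 6, Σx = 209.8, Σy = 6.4, Σx² = 7517.74, Σy² = 7.82, Σxy = 226.34
nΣxy − ΣxΣy = 1358.04 − 1342.72 = 15.32
nΣx² − (Σx)² = 45106.44 − 44016.04 = 1090.4; nΣy² − (Σy)² = 46.92 − 40.96 = 5.96
r = 15.32 / √(1090.4 × 5.96) = 15.32 / 80.6150 ≈ 0.1900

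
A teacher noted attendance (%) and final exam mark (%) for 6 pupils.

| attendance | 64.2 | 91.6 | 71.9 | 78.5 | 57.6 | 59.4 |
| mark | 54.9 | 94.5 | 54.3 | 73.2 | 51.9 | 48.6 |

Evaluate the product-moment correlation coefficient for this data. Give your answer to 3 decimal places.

0.948

n = 6, Σx = 423.2, Σy = 377.4, Σx² = 30690.18, Σy² = 25306.56, Σxy = 27707.43
nΣxy − ΣxΣy = 166244.58 − 159715.68 = 6528.9
nΣx² − (Σx)² = 184141.08 − 179098.24 = 5042.84; nΣy² − (Σy)² = 151839.36 − 142430.76 = 9408.6
r = 6528.9 / √(5042.84 × 9408.6) = 6528.9 / 6888.1104 ≈ 0.948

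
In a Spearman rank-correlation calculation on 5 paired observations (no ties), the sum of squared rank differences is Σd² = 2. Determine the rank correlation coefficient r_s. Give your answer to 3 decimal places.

0.900

ρ = 1 − 6Σd² / [n(n²−1)] = 1 − 6×2 / (5×24)
  = 1 − 12/120 = 1 − 0.1000 ≈ 0.900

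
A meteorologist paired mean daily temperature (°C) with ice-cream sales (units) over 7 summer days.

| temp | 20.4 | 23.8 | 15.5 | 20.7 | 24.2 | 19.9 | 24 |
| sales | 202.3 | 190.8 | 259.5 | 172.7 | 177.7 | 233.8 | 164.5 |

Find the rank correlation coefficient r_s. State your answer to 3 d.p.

-0.821

Rank temp: 3, 5, 1, 4, 7, 2, 6
Rank sales: 5, 4, 7, 2, 3, 6, 1
d = rank(temp) − rank(sales): -2, 1, -6, 2, 4, -4, 5; Σd² = 102
ρ = 1 − 6Σd² / [n(n²−1)] = 1 − 6×102 / (7×48) = 1 − 612/336 ≈ -0.821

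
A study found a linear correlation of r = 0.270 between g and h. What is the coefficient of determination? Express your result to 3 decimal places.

0.073

r² = (0.270)² = 0.073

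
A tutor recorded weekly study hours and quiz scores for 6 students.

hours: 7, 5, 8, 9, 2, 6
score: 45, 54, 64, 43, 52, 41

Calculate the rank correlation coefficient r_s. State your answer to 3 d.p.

-0.143

Rank hours: 4, 2, 5, 6, 1, 3
Rank score: 3, 5, 6, 2, 4, 1
d = rank(hours) − rank(score): 1, -3, -1, 4, -3, 2; Σd² = 40
ρ = 1 − 6Σd² / [n(n²−1)] = 1 − 6×40 / (6×35) = 1 − 240/210 ≈ -0.143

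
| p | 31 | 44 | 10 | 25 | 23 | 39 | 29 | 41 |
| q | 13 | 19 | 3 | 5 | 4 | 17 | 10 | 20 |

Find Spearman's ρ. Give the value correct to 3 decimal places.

0.976

Rank p: 5, 8, 1, 3, 2, 6, 4, 7
Rank q: 5, 7, 1, 3, 2, 6, 4, 8
d = rank(p) − rank(q): 0, 1, 0, 0, 0, 0, 0, -1; Σd² = 2
ρ = 1 − 6Σd² / [n(n²−1)] = 1 − 6×2 / (8×63) = 1 − 12/504 ≈ 0.976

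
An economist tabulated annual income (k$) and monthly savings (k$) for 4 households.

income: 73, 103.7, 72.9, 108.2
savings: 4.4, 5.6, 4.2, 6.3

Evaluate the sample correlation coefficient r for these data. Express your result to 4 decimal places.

n = 4, Σx = 357.8, Σy = 20.5, Σx² = 33104.34, Σy² = 108.05, Σxy = 1889.76
nΣxy − ΣxΣy = 7559.04 − 7334.9 = 224.14
nΣx² − (Σx)² = 132417.36 − 128020.84 = 4396.52; nΣy² − (Σy)² = 432.2 − 420.25 = 11.95
r = 224.14 / √(4396.52 × 11.95) = 224.14 / 229.2126 ≈ 0.9779

0.9779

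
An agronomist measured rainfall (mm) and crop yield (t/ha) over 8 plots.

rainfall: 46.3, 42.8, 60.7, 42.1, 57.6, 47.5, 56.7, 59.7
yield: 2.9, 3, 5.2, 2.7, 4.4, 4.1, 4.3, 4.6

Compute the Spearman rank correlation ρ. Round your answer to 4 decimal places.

0.9762

Rank rainfall: 3, 2, 8, 1, 6, 4, 5, 7
Rank yield: 2, 3, 8, 1, 6, 4, 5, 7
d = rank(rainfall) − rank(yield): 1, -1, 0, 0, 0, 0, 0, 0; Σd² = 2
ρ = 1 − 6Σd² / [n(n²−1)] = 1 − 6×2 / (8×63) = 1 − 12/504 ≈ 0.9762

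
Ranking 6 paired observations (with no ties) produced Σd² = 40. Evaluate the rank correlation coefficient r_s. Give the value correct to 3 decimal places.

ρ = 1 − 6Σd² / [n(n²−1)] = 1 − 6×40 / (6×35)
  = 1 − 240/210 = 1 − 1.1429 ≈ -0.143

-0.143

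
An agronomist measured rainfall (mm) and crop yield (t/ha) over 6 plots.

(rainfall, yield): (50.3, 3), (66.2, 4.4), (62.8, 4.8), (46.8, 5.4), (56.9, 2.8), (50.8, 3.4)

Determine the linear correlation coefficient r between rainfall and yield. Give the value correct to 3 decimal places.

0.107

n = 6, Σx = 333.8, Σy = 23.8, Σx² = 18864.86, Σy² = 99.96, Σxy = 1328.38
nΣxy − ΣxΣy = 7970.28 − 7944.44 = 25.84
nΣx² − (Σx)² = 113189.16 − 111422.44 = 1766.72; nΣy² − (Σy)² = 599.76 − 566.44 = 33.32
r = 25.84 / √(1766.72 × 33.32) = 25.84 / 242.6255 ≈ 0.107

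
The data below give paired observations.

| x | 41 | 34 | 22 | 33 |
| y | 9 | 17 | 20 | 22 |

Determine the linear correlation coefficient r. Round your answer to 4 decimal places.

n = 4, Σx = 130, Σy = 68, Σx² = 4410, Σy² = 1254, Σxy = 2113
nΣxy − ΣxΣy = 8452 − 8840 = -388
nΣx² − (Σx)² = 17640 − 16900 = 740; nΣy² − (Σy)² = 5016 − 4624 = 392
r = -388 / √(740 × 392) = -388 / 538.5908 ≈ -0.7204

-0.7204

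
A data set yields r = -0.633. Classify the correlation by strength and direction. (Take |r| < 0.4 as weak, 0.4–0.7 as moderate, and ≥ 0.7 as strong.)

moderate negative

r = -0.633 < 0 so the relationship is negative.
|r| = 0.633, which falls in the moderate range.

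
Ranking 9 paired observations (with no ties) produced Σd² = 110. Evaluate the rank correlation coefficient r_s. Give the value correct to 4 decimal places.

0.0833

ρ = 1 − 6Σd² / [n(n²−1)] = 1 − 6×110 / (9×80)
  = 1 − 660/720 = 1 − 0.91667 ≈ 0.0833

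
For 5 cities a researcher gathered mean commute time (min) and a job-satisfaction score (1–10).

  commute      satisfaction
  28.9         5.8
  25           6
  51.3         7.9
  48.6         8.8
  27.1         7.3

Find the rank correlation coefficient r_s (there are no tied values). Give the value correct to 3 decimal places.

0.600

Rank commute: 3, 1, 5, 4, 2
Rank satisfaction: 1, 2, 4, 5, 3
d = rank(commute) − rank(satisfaction): 2, -1, 1, -1, -1; Σd² = 8
ρ = 1 − 6Σd² / [n(n²−1)] = 1 − 6×8 / (5×24) = 1 − 48/120 ≈ 0.600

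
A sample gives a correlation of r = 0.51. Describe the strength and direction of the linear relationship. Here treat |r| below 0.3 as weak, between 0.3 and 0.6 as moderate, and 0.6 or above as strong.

r = 0.51 > 0 so the relationship is positive.
|r| = 0.51, which falls in the moderate range.

moderate positive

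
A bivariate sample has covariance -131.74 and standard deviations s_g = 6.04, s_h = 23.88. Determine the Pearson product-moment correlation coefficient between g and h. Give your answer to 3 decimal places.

-0.913

r = Cov(g,h) / (s_g · s_h) = -131.74 / (6.04 × 23.88)
  = -131.74 / 144.2352 ≈ -0.913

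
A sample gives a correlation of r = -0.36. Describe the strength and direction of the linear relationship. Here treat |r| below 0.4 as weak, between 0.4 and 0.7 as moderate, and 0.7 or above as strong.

r = -0.36 < 0 so the relationship is negative.
|r| = 0.36, which falls in the weak range.

weak negative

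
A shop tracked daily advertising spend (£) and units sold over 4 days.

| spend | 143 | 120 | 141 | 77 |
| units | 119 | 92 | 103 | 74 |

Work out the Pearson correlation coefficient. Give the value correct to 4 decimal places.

n = 4, Σx = 481, Σy = 388, Σx² = 60659, Σy² = 38710, Σxy = 48278
nΣxy − ΣxΣy = 193112 − 186628 = 6484
nΣx² − (Σx)² = 242636 − 231361 = 11275; nΣy² − (Σy)² = 154840 − 150544 = 4296
r = 6484 / √(11275 × 4296) = 6484 / 6959.6983 ≈ 0.9316

0.9316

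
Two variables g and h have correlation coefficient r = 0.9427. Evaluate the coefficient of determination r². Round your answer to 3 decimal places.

r² = (0.9427)² = 0.889

0.889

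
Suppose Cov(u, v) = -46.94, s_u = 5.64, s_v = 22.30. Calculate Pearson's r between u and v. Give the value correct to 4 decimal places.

-0.3732

r = Cov(u,v) / (s_u · s_v) = -46.94 / (5.64 × 22.30)
  = -46.94 / 125.7720 ≈ -0.3732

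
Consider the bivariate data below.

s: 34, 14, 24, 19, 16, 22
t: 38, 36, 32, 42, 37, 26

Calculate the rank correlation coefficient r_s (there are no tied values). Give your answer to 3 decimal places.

Rank s: 6, 1, 5, 3, 2, 4
Rank t: 5, 3, 2, 6, 4, 1
d = rank(s) − rank(t): 1, -2, 3, -3, -2, 3; Σd² = 36
ρ = 1 − 6Σd² / [n(n²−1)] = 1 − 6×36 / (6×35) = 1 − 216/210 ≈ -0.029

-0.029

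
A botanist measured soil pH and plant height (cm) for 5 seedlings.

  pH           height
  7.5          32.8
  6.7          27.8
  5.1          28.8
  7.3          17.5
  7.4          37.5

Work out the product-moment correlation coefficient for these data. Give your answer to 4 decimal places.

n = 5, Σx = 34, Σy = 144.4, Σx² = 235.2, Σy² = 4390.62, Σxy = 984.39
nΣxy − ΣxΣy = 4921.95 − 4909.6 = 12.35
nΣx² − (Σx)² = 1176 − 1156 = 20; nΣy² − (Σy)² = 21953.1 − 20851.36 = 1101.74
r = 12.35 / √(20 × 1101.74) = 12.35 / 148.4412 ≈ 0.0832

0.0832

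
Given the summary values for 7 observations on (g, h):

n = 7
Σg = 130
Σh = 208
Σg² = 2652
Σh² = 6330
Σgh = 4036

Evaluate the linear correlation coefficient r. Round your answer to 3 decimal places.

0.919

r = (nΣgh − ΣgΣh) / √[(nΣg² − (Σg)²)(nΣh² − (Σh)²)]
Numerator: 7×4036 − 130×208 = 1212
Denominator: √[(18564 − 16900)(44310 − 43264)] = √[1664 × 1046] = 1319.2968
r = 1212 / 1319.2968 ≈ 0.919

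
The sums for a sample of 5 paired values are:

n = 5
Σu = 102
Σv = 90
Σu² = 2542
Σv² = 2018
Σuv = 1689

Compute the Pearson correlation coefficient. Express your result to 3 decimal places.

r = (nΣuv − ΣuΣv) / √[(nΣu² − (Σu)²)(nΣv² − (Σv)²)]
Numerator: 5×1689 − 102×90 = -735
Denominator: √[(12710 − 10404)(10090 − 8100)] = √[2306 × 1990] = 2142.1811
r = -735 / 2142.1811 ≈ -0.343

-0.343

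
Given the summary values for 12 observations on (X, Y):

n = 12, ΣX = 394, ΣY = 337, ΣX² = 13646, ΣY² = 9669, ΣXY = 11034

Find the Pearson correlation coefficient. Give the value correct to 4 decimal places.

-0.0809

r = (nΣXY − ΣXΣY) / √[(nΣX² − (ΣX)²)(nΣY² − (ΣY)²)]
Numerator: 12×11034 − 394×337 = -370
Denominator: √[(163752 − 155236)(116028 − 113569)] = √[8516 × 2459] = 4576.1167
r = -370 / 4576.1167 ≈ -0.0809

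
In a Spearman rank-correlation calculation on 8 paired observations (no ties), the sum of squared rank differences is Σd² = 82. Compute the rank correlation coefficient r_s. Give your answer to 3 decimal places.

ρ = 1 − 6Σd² / [n(n²−1)] = 1 − 6×82 / (8×63)
  = 1 − 492/504 = 1 − 0.9762 ≈ 0.024

0.024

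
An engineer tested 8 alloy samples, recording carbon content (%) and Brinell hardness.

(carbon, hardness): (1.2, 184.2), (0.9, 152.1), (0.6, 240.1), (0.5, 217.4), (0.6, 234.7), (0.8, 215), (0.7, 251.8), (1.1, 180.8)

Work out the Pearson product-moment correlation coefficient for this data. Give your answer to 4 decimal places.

n = 8, Σx = 6.4, Σy = 1676.1, Σx² = 5.56, Σy² = 359375.79, Σxy = 1298.65
nΣxy − ΣxΣy = 10389.2 − 10727.04 = -337.84
nΣx² − (Σx)² = 44.48 − 40.96 = 3.52; nΣy² − (Σy)² = 2875006.32 − 2809311.21 = 65695.11
r = -337.84 / √(3.52 × 65695.11) = -337.84 / 480.8813 ≈ -0.7025

-0.7025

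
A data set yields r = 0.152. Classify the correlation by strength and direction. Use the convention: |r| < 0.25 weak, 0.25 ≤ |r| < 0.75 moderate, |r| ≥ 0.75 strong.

weak positive

r = 0.152 > 0 so the relationship is positive.
|r| = 0.152, which falls in the weak range.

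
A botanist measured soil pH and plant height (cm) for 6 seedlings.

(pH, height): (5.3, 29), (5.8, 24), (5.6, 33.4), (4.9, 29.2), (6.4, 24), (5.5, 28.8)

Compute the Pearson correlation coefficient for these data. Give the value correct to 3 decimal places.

n = 6, Σx = 33.5, Σy = 168.4, Σx² = 188.31, Σy² = 4790.64, Σxy = 935.02
nΣxy − ΣxΣy = 5610.12 − 5641.4 = -31.28
nΣx² − (Σx)² = 1129.86 − 1122.25 = 7.61; nΣy² − (Σy)² = 28743.84 − 28358.56 = 385.28
r = -31.28 / √(7.61 × 385.28) = -31.28 / 54.1478 ≈ -0.578

-0.578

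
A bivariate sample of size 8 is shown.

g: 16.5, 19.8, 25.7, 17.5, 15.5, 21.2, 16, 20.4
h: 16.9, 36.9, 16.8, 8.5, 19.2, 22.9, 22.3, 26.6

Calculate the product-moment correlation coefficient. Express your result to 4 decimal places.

n = 8, Σg = 152.6, Σh = 170.1, Σg² = 2992.88, Σh² = 4099.61, Σgh = 3272.5
nΣgh − ΣgΣh = 26180 − 25957.26 = 222.74
nΣg² − (Σg)² = 23943.04 − 23286.76 = 656.28; nΣh² − (Σh)² = 32796.88 − 28934.01 = 3862.87
r = 222.74 / √(656.28 × 3862.87) = 222.74 / 1592.2074 ≈ 0.1399

0.1399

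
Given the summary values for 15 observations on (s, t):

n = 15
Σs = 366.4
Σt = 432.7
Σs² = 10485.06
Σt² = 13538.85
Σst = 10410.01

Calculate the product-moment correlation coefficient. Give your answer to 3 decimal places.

-0.125

r = (nΣst − ΣsΣt) / √[(nΣs² − (Σs)²)(nΣt² − (Σt)²)]
Numerator: 15×10410.01 − 366.4×432.7 = -2391.13
Denominator: √[(157275.9 − 134248.96)(203082.75 − 187229.29)] = √[23026.94 × 15853.46] = 19106.4563
r = -2391.13 / 19106.4563 ≈ -0.125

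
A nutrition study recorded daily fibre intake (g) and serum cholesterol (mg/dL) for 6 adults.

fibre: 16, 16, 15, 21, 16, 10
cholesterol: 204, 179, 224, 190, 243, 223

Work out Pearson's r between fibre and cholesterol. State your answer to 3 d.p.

-0.457

n = 6, Σx = 94, Σy = 1263, Σx² = 1534, Σy² = 268711, Σxy = 19596
nΣxy − ΣxΣy = 117576 − 118722 = -1146
nΣx² − (Σx)² = 9204 − 8836 = 368; nΣy² − (Σy)² = 1612266 − 1595169 = 17097
r = -1146 / √(368 × 17097) = -1146 / 2508.3253 ≈ -0.457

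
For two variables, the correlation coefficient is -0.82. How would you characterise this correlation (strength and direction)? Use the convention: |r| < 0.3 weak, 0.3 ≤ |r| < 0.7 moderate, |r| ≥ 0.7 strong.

r = -0.82 < 0 so the relationship is negative.
|r| = 0.82, which falls in the strong range.

strong negative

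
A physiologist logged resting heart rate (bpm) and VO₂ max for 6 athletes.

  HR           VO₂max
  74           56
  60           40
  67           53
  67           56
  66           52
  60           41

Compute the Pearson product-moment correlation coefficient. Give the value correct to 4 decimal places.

0.8923

n = 6, Σx = 394, Σy = 298, Σx² = 26010, Σy² = 15066, Σxy = 19739
nΣxy − ΣxΣy = 118434 − 117412 = 1022
nΣx² − (Σx)² = 156060 − 155236 = 824; nΣy² − (Σy)² = 90396 − 88804 = 1592
r = 1022 / √(824 × 1592) = 1022 / 1145.3419 ≈ 0.8923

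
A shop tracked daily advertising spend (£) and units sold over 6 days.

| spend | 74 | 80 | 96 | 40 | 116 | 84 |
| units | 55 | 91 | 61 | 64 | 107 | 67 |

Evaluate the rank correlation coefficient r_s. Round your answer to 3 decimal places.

0.486

Rank spend: 2, 3, 5, 1, 6, 4
Rank units: 1, 5, 2, 3, 6, 4
d = rank(spend) − rank(units): 1, -2, 3, -2, 0, 0; Σd² = 18
ρ = 1 − 6Σd² / [n(n²−1)] = 1 − 6×18 / (6×35) = 1 − 108/210 ≈ 0.486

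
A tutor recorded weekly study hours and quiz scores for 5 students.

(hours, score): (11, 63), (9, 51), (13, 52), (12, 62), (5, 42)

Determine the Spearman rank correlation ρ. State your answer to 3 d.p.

0.600

Rank hours: 3, 2, 5, 4, 1
Rank score: 5, 2, 3, 4, 1
d = rank(hours) − rank(score): -2, 0, 2, 0, 0; Σd² = 8
ρ = 1 − 6Σd² / [n(n²−1)] = 1 − 6×8 / (5×24) = 1 − 48/120 ≈ 0.600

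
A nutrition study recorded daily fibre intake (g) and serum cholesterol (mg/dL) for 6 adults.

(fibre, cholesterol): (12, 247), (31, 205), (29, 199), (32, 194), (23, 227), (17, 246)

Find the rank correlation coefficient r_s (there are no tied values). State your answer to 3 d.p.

-0.943

Rank fibre: 1, 5, 4, 6, 3, 2
Rank cholesterol: 6, 3, 2, 1, 4, 5
d = rank(fibre) − rank(cholesterol): -5, 2, 2, 5, -1, -3; Σd² = 68
ρ = 1 − 6Σd² / [n(n²−1)] = 1 − 6×68 / (6×35) = 1 − 408/210 ≈ -0.943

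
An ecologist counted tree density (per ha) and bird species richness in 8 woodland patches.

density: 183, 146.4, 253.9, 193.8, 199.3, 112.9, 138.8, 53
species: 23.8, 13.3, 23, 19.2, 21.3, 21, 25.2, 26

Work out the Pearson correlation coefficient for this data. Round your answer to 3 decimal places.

-0.183

n = 8, Σx = 1281.1, Σy = 172.8, Σx² = 231486.95, Σy² = 3846.7, Σxy = 27354.93
nΣxy − ΣxΣy = 218839.44 − 221374.08 = -2534.64
nΣx² − (Σx)² = 1851895.6 − 1641217.21 = 210678.39; nΣy² − (Σy)² = 30773.6 − 29859.84 = 913.76
r = -2534.64 / √(210678.39 × 913.76) = -2534.64 / 13874.7788 ≈ -0.183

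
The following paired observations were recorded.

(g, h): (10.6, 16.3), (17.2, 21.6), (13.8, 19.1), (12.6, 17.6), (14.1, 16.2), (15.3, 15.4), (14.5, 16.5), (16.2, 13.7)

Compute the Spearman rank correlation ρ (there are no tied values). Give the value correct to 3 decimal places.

-0.119

Rank g: 1, 8, 3, 2, 4, 6, 5, 7
Rank h: 4, 8, 7, 6, 3, 2, 5, 1
d = rank(g) − rank(h): -3, 0, -4, -4, 1, 4, 0, 6; Σd² = 94
ρ = 1 − 6Σd² / [n(n²−1)] = 1 − 6×94 / (8×63) = 1 − 564/504 ≈ -0.119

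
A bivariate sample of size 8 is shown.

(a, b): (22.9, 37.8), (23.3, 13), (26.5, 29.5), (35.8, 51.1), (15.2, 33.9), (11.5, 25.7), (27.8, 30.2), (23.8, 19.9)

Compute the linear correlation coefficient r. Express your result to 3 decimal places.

n = 8, Σa = 186.8, Σb = 241.1, Σa² = 4753.76, Σb² = 8197.05, Σab = 5903.66
nΣab − ΣaΣb = 47229.28 − 45037.48 = 2191.8
nΣa² − (Σa)² = 38030.08 − 34894.24 = 3135.84; nΣb² − (Σb)² = 65576.4 − 58129.21 = 7447.19
r = 2191.8 / √(3135.84 × 7447.19) = 2191.8 / 4832.5145 ≈ 0.454

0.454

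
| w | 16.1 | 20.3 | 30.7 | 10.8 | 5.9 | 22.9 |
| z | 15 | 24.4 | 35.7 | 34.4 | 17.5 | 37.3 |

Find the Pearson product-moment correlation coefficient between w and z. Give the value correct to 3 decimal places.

n = 6, Σw = 106.7, Σz = 164.3, Σw² = 2289.65, Σz² = 4975.75, Σwz = 3161.75
nΣwz − ΣwΣz = 18970.5 − 17530.81 = 1439.69
nΣw² − (Σw)² = 13737.9 − 11384.89 = 2353.01; nΣz² − (Σz)² = 29854.5 − 26994.49 = 2860.01
r = 1439.69 / √(2353.01 × 2860.01) = 1439.69 / 2594.1535 ≈ 0.555

0.555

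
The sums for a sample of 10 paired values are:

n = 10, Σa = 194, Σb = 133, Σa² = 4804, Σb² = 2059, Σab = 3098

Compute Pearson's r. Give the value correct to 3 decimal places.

0.943

r = (nΣab − ΣaΣb) / √[(nΣa² − (Σa)²)(nΣb² − (Σb)²)]
Numerator: 10×3098 − 194×133 = 5178
Denominator: √[(48040 − 37636)(20590 − 17689)] = √[10404 × 2901] = 5493.8151
r = 5178 / 5493.8151 ≈ 0.943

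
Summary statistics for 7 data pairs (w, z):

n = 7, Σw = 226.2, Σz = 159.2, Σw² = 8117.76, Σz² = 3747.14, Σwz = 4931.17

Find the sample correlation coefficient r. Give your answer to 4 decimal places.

-0.6670

r = (nΣwz − ΣwΣz) / √[(nΣw² − (Σw)²)(nΣz² − (Σz)²)]
Numerator: 7×4931.17 − 226.2×159.2 = -1492.85
Denominator: √[(56824.32 − 51166.44)(26229.98 − 25344.64)] = √[5657.88 × 885.34] = 2238.1125
r = -1492.85 / 2238.1125 ≈ -0.6670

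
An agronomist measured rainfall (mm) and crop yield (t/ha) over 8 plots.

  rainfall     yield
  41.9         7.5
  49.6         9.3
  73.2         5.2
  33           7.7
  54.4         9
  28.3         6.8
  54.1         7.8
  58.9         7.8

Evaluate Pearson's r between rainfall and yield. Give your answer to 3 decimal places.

-0.239

n = 8, Σx = 393.4, Σy = 61.1, Σx² = 20819.28, Σy² = 477.99, Σxy = 2973.71
nΣxy − ΣxΣy = 23789.68 − 24036.74 = -247.06
nΣx² − (Σx)² = 166554.24 − 154763.56 = 11790.68; nΣy² − (Σy)² = 3823.92 − 3733.21 = 90.71
r = -247.06 / √(11790.68 × 90.71) = -247.06 / 1034.1821 ≈ -0.239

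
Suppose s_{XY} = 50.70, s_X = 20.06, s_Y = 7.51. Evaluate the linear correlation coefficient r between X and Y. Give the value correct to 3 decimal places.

0.337

r = Cov(X,Y) / (s_X · s_Y) = 50.70 / (20.06 × 7.51)
  = 50.70 / 150.6506 ≈ 0.337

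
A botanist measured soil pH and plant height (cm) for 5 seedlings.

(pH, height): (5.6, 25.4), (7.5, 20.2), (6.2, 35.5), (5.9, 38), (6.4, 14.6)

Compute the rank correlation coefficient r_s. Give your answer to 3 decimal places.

Rank pH: 1, 5, 3, 2, 4
Rank height: 3, 2, 4, 5, 1
d = rank(pH) − rank(height): -2, 3, -1, -3, 3; Σd² = 32
ρ = 1 − 6Σd² / [n(n²−1)] = 1 − 6×32 / (5×24) = 1 − 192/120 ≈ -0.600

-0.600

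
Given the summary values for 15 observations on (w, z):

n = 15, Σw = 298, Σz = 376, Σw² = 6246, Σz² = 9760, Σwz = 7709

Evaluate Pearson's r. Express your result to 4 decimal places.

0.7240

r = (nΣwz − ΣwΣz) / √[(nΣw² − (Σw)²)(nΣz² − (Σz)²)]
Numerator: 15×7709 − 298×376 = 3587
Denominator: √[(93690 − 88804)(146400 − 141376)] = √[4886 × 5024] = 4954.5196
r = 3587 / 4954.5196 ≈ 0.7240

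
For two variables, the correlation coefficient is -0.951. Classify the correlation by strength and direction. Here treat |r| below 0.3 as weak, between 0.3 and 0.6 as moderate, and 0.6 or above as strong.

r = -0.951 < 0 so the relationship is negative.
|r| = 0.951, which falls in the strong range.

strong negative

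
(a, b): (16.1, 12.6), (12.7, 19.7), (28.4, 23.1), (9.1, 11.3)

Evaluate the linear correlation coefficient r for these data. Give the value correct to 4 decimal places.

0.7477

n = 4, Σa = 66.3, Σb = 66.7, Σa² = 1309.87, Σb² = 1208.15, Σab = 1211.92
nΣab − ΣaΣb = 4847.68 − 4422.21 = 425.47
nΣa² − (Σa)² = 5239.48 − 4395.69 = 843.79; nΣb² − (Σb)² = 4832.6 − 4448.89 = 383.71
r = 425.47 / √(843.79 × 383.71) = 425.47 / 569.0085 ≈ 0.7477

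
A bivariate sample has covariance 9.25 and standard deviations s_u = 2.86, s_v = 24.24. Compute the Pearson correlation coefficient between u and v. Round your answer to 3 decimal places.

0.133

r = Cov(u,v) / (s_u · s_v) = 9.25 / (2.86 × 24.24)
  = 9.25 / 69.3264 ≈ 0.133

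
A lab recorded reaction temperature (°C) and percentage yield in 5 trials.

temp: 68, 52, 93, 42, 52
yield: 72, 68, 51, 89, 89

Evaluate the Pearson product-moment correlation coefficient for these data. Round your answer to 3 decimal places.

n = 5, Σx = 307, Σy = 369, Σx² = 20445, Σy² = 28251, Σxy = 21541
nΣxy − ΣxΣy = 107705 − 113283 = -5578
nΣx² − (Σx)² = 102225 − 94249 = 7976; nΣy² − (Σy)² = 141255 − 136161 = 5094
r = -5578 / √(7976 × 5094) = -5578 / 6374.1465 ≈ -0.875

-0.875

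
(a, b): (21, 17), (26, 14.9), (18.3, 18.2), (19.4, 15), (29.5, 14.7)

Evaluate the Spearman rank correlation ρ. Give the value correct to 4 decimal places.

-0.9000

Rank a: 3, 4, 1, 2, 5
Rank b: 4, 2, 5, 3, 1
d = rank(a) − rank(b): -1, 2, -4, -1, 4; Σd² = 38
ρ = 1 − 6Σd² / [n(n²−1)] = 1 − 6×38 / (5×24) = 1 − 228/120 ≈ -0.9000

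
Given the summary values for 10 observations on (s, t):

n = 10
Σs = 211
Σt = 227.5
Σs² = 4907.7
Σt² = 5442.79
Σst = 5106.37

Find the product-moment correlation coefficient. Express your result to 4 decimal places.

0.8774

r = (nΣst − ΣsΣt) / √[(nΣs² − (Σs)²)(nΣt² − (Σt)²)]
Numerator: 10×5106.37 − 211×227.5 = 3061.2
Denominator: √[(49077 − 44521)(54427.9 − 51756.25)] = √[4556 × 2671.65] = 3488.8447
r = 3061.2 / 3488.8447 ≈ 0.8774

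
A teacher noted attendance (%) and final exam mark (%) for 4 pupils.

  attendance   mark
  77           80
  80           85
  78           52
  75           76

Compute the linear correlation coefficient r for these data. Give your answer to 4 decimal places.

0.0930

n = 4, Σx = 310, Σy = 293, Σx² = 24038, Σy² = 22105, Σxy = 22716
nΣxy − ΣxΣy = 90864 − 90830 = 34
nΣx² − (Σx)² = 96152 − 96100 = 52; nΣy² − (Σy)² = 88420 − 85849 = 2571
r = 34 / √(52 × 2571) = 34 / 365.6392 ≈ 0.0930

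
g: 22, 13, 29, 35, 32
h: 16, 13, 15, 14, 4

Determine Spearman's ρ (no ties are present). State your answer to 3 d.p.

Rank g: 2, 1, 3, 5, 4
Rank h: 5, 2, 4, 3, 1
d = rank(g) − rank(h): -3, -1, -1, 2, 3; Σd² = 24
ρ = 1 − 6Σd² / [n(n²−1)] = 1 − 6×24 / (5×24) = 1 − 144/120 ≈ -0.200

-0.200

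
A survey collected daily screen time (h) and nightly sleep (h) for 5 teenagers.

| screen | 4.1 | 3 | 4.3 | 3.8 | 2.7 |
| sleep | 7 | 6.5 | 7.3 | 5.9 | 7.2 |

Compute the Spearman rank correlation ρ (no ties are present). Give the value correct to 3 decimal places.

Rank screen: 4, 2, 5, 3, 1
Rank sleep: 3, 2, 5, 1, 4
d = rank(screen) − rank(sleep): 1, 0, 0, 2, -3; Σd² = 14
ρ = 1 − 6Σd² / [n(n²−1)] = 1 − 6×14 / (5×24) = 1 − 84/120 ≈ 0.300

0.300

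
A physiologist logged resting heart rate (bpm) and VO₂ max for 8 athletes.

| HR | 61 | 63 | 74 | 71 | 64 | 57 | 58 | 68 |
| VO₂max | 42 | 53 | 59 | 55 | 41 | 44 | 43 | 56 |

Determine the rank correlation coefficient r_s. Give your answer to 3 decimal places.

0.643

Rank HR: 3, 4, 8, 7, 5, 1, 2, 6
Rank VO₂max: 2, 5, 8, 6, 1, 4, 3, 7
d = rank(HR) − rank(VO₂max): 1, -1, 0, 1, 4, -3, -1, -1; Σd² = 30
ρ = 1 − 6Σd² / [n(n²−1)] = 1 − 6×30 / (8×63) = 1 − 180/504 ≈ 0.643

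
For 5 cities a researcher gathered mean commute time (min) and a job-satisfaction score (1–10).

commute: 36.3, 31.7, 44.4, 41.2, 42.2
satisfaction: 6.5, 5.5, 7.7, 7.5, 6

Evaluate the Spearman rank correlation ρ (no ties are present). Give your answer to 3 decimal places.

0.700

Rank commute: 2, 1, 5, 3, 4
Rank satisfaction: 3, 1, 5, 4, 2
d = rank(commute) − rank(satisfaction): -1, 0, 0, -1, 2; Σd² = 6
ρ = 1 − 6Σd² / [n(n²−1)] = 1 − 6×6 / (5×24) = 1 − 36/120 ≈ 0.700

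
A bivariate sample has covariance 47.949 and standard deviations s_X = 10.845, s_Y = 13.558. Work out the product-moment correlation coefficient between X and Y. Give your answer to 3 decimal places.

r = Cov(X,Y) / (s_X · s_Y) = 47.949 / (10.845 × 13.558)
  = 47.949 / 147.0365 ≈ 0.326

0.326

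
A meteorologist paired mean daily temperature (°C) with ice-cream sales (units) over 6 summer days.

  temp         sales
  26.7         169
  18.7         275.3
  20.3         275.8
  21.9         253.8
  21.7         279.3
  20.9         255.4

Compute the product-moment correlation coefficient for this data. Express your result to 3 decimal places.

-0.919

n = 6, Σx = 130.2, Σy = 1508.6, Σx² = 2861.98, Σy² = 388068.82, Σxy = 32216.04
nΣxy − ΣxΣy = 193296.24 − 196419.72 = -3123.48
nΣx² − (Σx)² = 17171.88 − 16952.04 = 219.84; nΣy² − (Σy)² = 2328412.92 − 2275873.96 = 52538.96
r = -3123.48 / √(219.84 × 52538.96) = -3123.48 / 3398.5534 ≈ -0.919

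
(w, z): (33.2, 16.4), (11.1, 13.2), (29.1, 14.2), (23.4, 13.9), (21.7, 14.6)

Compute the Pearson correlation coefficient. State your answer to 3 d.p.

n = 5, Σw = 118.5, Σz = 72.3, Σw² = 3090.71, Σz² = 1051.21, Σwz = 1746.3
nΣwz − ΣwΣz = 8731.5 − 8567.55 = 163.95
nΣw² − (Σw)² = 15453.55 − 14042.25 = 1411.3; nΣz² − (Σz)² = 5256.05 − 5227.29 = 28.76
r = 163.95 / √(1411.3 × 28.76) = 163.95 / 201.4671 ≈ 0.814

0.814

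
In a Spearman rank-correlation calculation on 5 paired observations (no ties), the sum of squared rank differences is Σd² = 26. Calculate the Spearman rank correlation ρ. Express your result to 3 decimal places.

ρ = 1 − 6Σd² / [n(n²−1)] = 1 − 6×26 / (5×24)
  = 1 − 156/120 = 1 − 1.3000 ≈ -0.300

-0.300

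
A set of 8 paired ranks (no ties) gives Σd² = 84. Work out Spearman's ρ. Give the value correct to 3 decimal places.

ρ = 1 − 6Σd² / [n(n²−1)] = 1 − 6×84 / (8×63)
  = 1 − 504/504 = 1 − 1.0000 ≈ 0.000

0.000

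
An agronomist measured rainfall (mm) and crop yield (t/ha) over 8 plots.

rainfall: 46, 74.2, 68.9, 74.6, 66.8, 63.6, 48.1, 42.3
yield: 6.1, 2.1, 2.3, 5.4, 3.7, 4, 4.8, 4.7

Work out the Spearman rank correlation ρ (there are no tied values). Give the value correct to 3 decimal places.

Rank rainfall: 2, 7, 6, 8, 5, 4, 3, 1
Rank yield: 8, 1, 2, 7, 3, 4, 6, 5
d = rank(rainfall) − rank(yield): -6, 6, 4, 1, 2, 0, -3, -4; Σd² = 118
ρ = 1 − 6Σd² / [n(n²−1)] = 1 − 6×118 / (8×63) = 1 − 708/504 ≈ -0.405

-0.405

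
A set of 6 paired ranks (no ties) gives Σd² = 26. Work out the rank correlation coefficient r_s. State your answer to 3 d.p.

0.257

ρ = 1 − 6Σd² / [n(n²−1)] = 1 − 6×26 / (6×35)
  = 1 − 156/210 = 1 − 0.7429 ≈ 0.257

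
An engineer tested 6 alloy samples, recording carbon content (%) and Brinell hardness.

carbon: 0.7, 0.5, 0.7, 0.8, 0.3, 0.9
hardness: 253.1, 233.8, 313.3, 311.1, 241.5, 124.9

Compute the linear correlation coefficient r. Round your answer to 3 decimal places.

n = 6, Σx = 3.9, Σy = 1477.7, Σx² = 2.77, Σy² = 387584.41, Σxy = 947.12
nΣxy − ΣxΣy = 5682.72 − 5763.03 = -80.31
nΣx² − (Σx)² = 16.62 − 15.21 = 1.41; nΣy² − (Σy)² = 2325506.46 − 2183597.29 = 141909.17
r = -80.31 / √(1.41 × 141909.17) = -80.31 / 447.3164 ≈ -0.180

-0.180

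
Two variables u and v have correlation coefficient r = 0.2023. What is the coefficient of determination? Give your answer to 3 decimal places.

0.041

r² = (0.2023)² = 0.041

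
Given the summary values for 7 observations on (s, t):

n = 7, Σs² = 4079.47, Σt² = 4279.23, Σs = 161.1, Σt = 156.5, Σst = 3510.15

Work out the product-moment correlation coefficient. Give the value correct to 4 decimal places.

-0.1700

r = (nΣst − ΣsΣt) / √[(nΣs² − (Σs)²)(nΣt² − (Σt)²)]
Numerator: 7×3510.15 − 161.1×156.5 = -641.1
Denominator: √[(28556.29 − 25953.21)(29954.61 − 24492.25)] = √[2603.08 × 5462.36] = 3770.8036
r = -641.1 / 3770.8036 ≈ -0.1700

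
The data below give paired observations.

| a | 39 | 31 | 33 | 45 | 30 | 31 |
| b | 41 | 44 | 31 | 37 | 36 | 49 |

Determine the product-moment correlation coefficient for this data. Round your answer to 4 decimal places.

n = 6, Σa = 209, Σb = 238, Σa² = 7457, Σb² = 9644, Σab = 8250
nΣab − ΣaΣb = 49500 − 49742 = -242
nΣa² − (Σa)² = 44742 − 43681 = 1061; nΣb² − (Σb)² = 57864 − 56644 = 1220
r = -242 / √(1061 × 1220) = -242 / 1137.7258 ≈ -0.2127

-0.2127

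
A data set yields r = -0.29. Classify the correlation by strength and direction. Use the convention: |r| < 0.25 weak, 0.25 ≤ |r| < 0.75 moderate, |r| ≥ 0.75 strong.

r = -0.29 < 0 so the relationship is negative.
|r| = 0.29, which falls in the moderate range.

moderate negative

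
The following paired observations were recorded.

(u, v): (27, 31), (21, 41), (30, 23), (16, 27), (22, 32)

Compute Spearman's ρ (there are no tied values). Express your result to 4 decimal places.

Rank u: 4, 2, 5, 1, 3
Rank v: 3, 5, 1, 2, 4
d = rank(u) − rank(v): 1, -3, 4, -1, -1; Σd² = 28
ρ = 1 − 6Σd² / [n(n²−1)] = 1 − 6×28 / (5×24) = 1 − 168/120 ≈ -0.4000

-0.4000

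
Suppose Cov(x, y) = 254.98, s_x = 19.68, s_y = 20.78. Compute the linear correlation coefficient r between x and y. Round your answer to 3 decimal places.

r = Cov(x,y) / (s_x · s_y) = 254.98 / (19.68 × 20.78)
  = 254.98 / 408.9504 ≈ 0.623

0.623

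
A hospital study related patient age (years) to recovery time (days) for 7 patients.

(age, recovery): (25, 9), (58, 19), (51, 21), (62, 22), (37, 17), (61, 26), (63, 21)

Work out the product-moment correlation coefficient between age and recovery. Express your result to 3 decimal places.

0.889

n = 7, Σx = 357, Σy = 135, Σx² = 19493, Σy² = 2773, Σxy = 7300
nΣxy − ΣxΣy = 51100 − 48195 = 2905
nΣx² − (Σx)² = 136451 − 127449 = 9002; nΣy² − (Σy)² = 19411 − 18225 = 1186
r = 2905 / √(9002 × 1186) = 2905 / 3267.4718 ≈ 0.889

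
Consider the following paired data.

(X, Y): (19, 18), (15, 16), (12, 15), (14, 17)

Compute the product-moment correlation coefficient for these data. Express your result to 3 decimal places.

0.877

n = 4, ΣX = 60, ΣY = 66, ΣX² = 926, ΣY² = 1094, ΣXY = 1000
nΣXY − ΣXΣY = 4000 − 3960 = 40
nΣX² − (ΣX)² = 3704 − 3600 = 104; nΣY² − (ΣY)² = 4376 − 4356 = 20
r = 40 / √(104 × 20) = 40 / 45.6070 ≈ 0.877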